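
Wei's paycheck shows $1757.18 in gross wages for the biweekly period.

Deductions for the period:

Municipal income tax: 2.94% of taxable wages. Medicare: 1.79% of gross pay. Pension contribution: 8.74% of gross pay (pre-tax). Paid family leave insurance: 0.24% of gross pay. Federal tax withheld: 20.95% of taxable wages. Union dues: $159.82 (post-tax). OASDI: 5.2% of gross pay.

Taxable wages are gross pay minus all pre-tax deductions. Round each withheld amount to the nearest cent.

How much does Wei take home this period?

$933.64

Pension contribution: $1757.18 × 0.0874 = $153.58
Taxable wages = $1757.18 − $153.58 = $1603.60
Municipal income tax: $1603.60 × 0.0294 = $47.15
Federal tax withheld: $1603.60 × 0.2095 = $335.95
Medicare: $1757.18 × 0.0179 = $31.45
OASDI: $1757.18 × 0.052 = $91.37
Paid family leave insurance: $1757.18 × 0.0024 = $4.22
Union dues: $159.82
Total deductions = $153.58 + $47.15 + $335.95 + $31.45 + $91.37 + $4.22 + $159.82 = $823.54
Net pay = $1757.18 − $823.54 = $933.64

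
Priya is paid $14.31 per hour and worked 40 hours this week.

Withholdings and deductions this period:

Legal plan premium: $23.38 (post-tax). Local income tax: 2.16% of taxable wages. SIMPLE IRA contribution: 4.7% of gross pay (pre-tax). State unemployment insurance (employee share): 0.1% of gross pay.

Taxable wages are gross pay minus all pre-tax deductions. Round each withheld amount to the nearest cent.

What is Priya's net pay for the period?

Gross pay: 40 × $14.31 = $572.40
SIMPLE IRA contribution: $572.40 × 0.047 = $26.90
Taxable wages = $572.40 − $26.90 = $545.50
Local income tax: $545.50 × 0.0216 = $11.78
State unemployment insurance (employee share): $572.40 × 0.001 = $0.57
Legal plan premium: $23.38
Total deductions = $26.90 + $11.78 + $0.57 + $23.38 = $62.63
Net pay = $572.40 − $62.63 = $509.77

$509.77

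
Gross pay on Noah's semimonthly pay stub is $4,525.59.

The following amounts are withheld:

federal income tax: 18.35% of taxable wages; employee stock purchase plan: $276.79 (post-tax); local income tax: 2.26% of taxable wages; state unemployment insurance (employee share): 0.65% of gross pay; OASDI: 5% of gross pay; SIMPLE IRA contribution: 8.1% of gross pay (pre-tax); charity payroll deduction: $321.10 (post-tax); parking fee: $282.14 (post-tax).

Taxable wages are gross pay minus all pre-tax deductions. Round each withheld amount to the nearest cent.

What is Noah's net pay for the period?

SIMPLE IRA contribution: $4,525.59 × 0.081 = $366.57
Taxable wages = $4,525.59 − $366.57 = $4,159.02
Local income tax: $4,159.02 × 0.0226 = $93.99
Federal income tax: $4,159.02 × 0.1835 = $763.18
OASDI: $4,525.59 × 0.05 = $226.28
State unemployment insurance (employee share): $4,525.59 × 0.0065 = $29.42
Employee stock purchase plan: $276.79
Parking fee: $282.14
Charity payroll deduction: $321.10
Total deductions = $366.57 + $93.99 + $763.18 + $226.28 + $29.42 + $276.79 + $282.14 + $321.10 = $2,359.47
Net pay = $4,525.59 − $2,359.47 = $2,166.12

$2,166.12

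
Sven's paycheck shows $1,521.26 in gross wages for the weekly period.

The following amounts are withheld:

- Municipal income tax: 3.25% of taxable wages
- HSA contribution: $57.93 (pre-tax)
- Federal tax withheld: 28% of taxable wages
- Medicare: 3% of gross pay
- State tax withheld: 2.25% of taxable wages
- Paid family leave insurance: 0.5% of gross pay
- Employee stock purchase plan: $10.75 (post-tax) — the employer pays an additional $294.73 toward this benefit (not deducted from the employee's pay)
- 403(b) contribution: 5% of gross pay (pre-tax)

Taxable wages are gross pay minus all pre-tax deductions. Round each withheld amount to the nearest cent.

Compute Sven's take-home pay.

HSA contribution: $57.93
403(b) contribution: $1,521.26 × 0.05 = $76.06
Pre-tax total = $57.93 + $76.06 = $133.99
Taxable wages = $1,521.26 − $133.99 = $1,387.27
Federal tax withheld: $1,387.27 × 0.28 = $388.44
Municipal income tax: $1,387.27 × 0.0325 = $45.09
State tax withheld: $1,387.27 × 0.0225 = $31.21
Paid family leave insurance: $1,521.26 × 0.005 = $7.61
Medicare: $1,521.26 × 0.03 = $45.64
Employee stock purchase plan: $10.75
(Employer's $294.73 toward employee stock purchase plan is not withheld from the employee.)
Total deductions = $57.93 + $76.06 + $388.44 + $45.09 + $31.21 + $7.61 + $45.64 + $10.75 = $662.73
Net pay = $1,521.26 − $662.73 = $858.53

$858.53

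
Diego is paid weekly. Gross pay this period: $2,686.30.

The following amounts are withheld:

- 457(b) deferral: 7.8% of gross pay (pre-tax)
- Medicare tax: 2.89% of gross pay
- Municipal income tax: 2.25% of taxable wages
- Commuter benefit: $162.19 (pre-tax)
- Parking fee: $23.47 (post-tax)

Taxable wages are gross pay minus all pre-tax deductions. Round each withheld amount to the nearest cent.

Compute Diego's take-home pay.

Commuter benefit: $162.19
457(b) deferral: $2,686.30 × 0.078 = $209.53
Pre-tax total = $162.19 + $209.53 = $371.72
Taxable wages = $2,686.30 − $371.72 = $2,314.58
Municipal income tax: $2,314.58 × 0.0225 = $52.08
Medicare tax: $2,686.30 × 0.0289 = $77.63
Parking fee: $23.47
Total deductions = $162.19 + $209.53 + $52.08 + $77.63 + $23.47 = $524.90
Net pay = $2,686.30 − $524.90 = $2,161.40

$2,161.40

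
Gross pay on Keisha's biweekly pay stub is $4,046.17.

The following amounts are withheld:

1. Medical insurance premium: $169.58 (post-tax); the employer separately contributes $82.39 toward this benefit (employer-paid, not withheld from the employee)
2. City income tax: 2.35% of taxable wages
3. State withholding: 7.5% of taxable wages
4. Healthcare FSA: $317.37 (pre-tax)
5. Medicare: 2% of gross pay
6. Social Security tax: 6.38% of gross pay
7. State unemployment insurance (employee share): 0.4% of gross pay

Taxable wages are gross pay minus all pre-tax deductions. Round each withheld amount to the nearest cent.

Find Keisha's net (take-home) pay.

Healthcare FSA: $317.37
Taxable wages = $4,046.17 − $317.37 = $3,728.80
State withholding: $3,728.80 × 0.075 = $279.66
City income tax: $3,728.80 × 0.0235 = $87.63
Social Security tax: $4,046.17 × 0.0638 = $258.15
State unemployment insurance (employee share): $4,046.17 × 0.004 = $16.18
Medicare: $4,046.17 × 0.02 = $80.92
Medical insurance premium: $169.58
(Employer's $82.39 toward medical insurance premium is not withheld from the employee.)
Total deductions = $317.37 + $279.66 + $87.63 + $258.15 + $16.18 + $80.92 + $169.58 = $1,209.49
Net pay = $4,046.17 − $1,209.49 = $2,836.68

$2,836.68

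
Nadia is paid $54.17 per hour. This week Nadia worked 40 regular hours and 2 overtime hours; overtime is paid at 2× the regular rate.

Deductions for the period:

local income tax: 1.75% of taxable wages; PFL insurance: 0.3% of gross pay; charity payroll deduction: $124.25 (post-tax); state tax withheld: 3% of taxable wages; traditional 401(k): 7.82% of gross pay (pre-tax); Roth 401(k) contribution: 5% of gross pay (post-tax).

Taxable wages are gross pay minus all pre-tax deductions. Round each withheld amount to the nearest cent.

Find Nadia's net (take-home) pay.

$1,842.16

Regular pay: 40 × $54.17 = $2,166.80
Overtime pay: 2 × $54.17 × 2 = $216.68
Gross pay = $2,166.80 + $216.68 = $2,383.48
Traditional 401(k): $2,383.48 × 0.0782 = $186.39
Taxable wages = $2,383.48 − $186.39 = $2,197.09
Local income tax: $2,197.09 × 0.0175 = $38.45
State tax withheld: $2,197.09 × 0.03 = $65.91
PFL insurance: $2,383.48 × 0.003 = $7.15
Roth 401(k) contribution: $2,383.48 × 0.05 = $119.17
Charity payroll deduction: $124.25
Total deductions = $186.39 + $38.45 + $65.91 + $7.15 + $119.17 + $124.25 = $541.32
Net pay = $2,383.48 − $541.32 = $1,842.16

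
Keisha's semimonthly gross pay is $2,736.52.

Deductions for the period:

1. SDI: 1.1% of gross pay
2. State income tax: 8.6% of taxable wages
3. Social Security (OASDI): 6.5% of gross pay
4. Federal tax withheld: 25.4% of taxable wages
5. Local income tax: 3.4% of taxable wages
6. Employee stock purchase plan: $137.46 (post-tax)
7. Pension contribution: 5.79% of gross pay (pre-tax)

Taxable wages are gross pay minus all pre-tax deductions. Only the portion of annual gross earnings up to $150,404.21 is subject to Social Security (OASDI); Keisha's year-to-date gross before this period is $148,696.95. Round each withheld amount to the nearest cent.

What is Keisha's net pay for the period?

Pension contribution: $2,736.52 × 0.0579 = $158.44
Taxable wages = $2,736.52 − $158.44 = $2,578.08
Local income tax: $2,578.08 × 0.034 = $87.65
State income tax: $2,578.08 × 0.086 = $221.71
Federal tax withheld: $2,578.08 × 0.254 = $654.83
SDI: $2,736.52 × 0.011 = $30.10
Social Security (OASDI): only $150,404.21 − $148,696.95 = $1,707.26 of this check is subject → $1,707.26 × 0.065 = $110.97
Employee stock purchase plan: $137.46
Total deductions = $158.44 + $87.65 + $221.71 + $654.83 + $30.10 + $110.97 + $137.46 = $1,401.16
Net pay = $2,736.52 − $1,401.16 = $1,335.36

$1,335.36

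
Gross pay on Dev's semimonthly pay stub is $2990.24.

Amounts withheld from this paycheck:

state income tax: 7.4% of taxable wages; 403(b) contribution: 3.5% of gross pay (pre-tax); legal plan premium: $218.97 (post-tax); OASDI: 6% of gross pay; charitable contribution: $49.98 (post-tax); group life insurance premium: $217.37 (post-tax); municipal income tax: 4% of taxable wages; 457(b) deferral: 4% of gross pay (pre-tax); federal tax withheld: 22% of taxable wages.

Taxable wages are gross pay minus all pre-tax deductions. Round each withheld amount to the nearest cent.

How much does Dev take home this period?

$1176.41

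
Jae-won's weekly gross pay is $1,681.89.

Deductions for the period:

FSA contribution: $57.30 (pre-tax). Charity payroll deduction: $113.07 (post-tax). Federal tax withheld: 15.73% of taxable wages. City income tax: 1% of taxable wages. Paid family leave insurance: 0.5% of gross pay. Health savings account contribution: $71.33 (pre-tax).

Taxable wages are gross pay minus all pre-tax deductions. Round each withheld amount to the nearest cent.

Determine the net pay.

Health savings account contribution: $71.33
FSA contribution: $57.30
Pre-tax total = $71.33 + $57.30 = $128.63
Taxable wages = $1,681.89 − $128.63 = $1,553.26
City income tax: $1,553.26 × 0.01 = $15.53
Federal tax withheld: $1,553.26 × 0.1573 = $244.33
Paid family leave insurance: $1,681.89 × 0.005 = $8.41
Charity payroll deduction: $113.07
Total deductions = $71.33 + $57.30 + $15.53 + $244.33 + $8.41 + $113.07 = $509.97
Net pay = $1,681.89 − $509.97 = $1,171.92

$1,171.92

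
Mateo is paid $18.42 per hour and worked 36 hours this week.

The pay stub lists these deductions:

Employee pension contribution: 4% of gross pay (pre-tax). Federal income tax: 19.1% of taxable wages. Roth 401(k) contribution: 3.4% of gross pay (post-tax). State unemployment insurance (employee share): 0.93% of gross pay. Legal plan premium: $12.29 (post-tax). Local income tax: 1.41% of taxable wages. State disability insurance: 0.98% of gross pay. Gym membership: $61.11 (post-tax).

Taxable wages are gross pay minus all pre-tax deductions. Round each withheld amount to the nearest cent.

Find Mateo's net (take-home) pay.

$397.41

Gross pay: 36 × $18.42 = $663.12
Employee pension contribution: $663.12 × 0.04 = $26.52
Taxable wages = $663.12 − $26.52 = $636.60
Local income tax: $636.60 × 0.0141 = $8.98
Federal income tax: $636.60 × 0.191 = $121.59
State unemployment insurance (employee share): $663.12 × 0.0093 = $6.17
State disability insurance: $663.12 × 0.0098 = $6.50
Gym membership: $61.11
Legal plan premium: $12.29
Roth 401(k) contribution: $663.12 × 0.034 = $22.55
Total deductions = $26.52 + $8.98 + $121.59 + $6.17 + $6.50 + $61.11 + $12.29 + $22.55 = $265.71
Net pay = $663.12 − $265.71 = $397.41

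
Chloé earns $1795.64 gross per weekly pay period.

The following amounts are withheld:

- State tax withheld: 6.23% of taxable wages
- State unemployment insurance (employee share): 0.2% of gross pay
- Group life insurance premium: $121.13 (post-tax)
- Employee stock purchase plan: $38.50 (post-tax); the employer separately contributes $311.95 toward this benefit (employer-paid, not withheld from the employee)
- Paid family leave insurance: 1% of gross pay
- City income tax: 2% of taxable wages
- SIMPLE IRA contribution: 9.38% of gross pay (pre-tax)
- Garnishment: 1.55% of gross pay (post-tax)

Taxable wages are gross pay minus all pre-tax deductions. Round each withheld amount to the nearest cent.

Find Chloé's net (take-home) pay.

$1284.28

SIMPLE IRA contribution: $1795.64 × 0.0938 = $168.43
Taxable wages = $1795.64 − $168.43 = $1627.21
City income tax: $1627.21 × 0.02 = $32.54
State tax withheld: $1627.21 × 0.0623 = $101.38
State unemployment insurance (employee share): $1795.64 × 0.002 = $3.59
Paid family leave insurance: $1795.64 × 0.01 = $17.96
Garnishment: $1795.64 × 0.0155 = $27.83
Employee stock purchase plan: $38.50
Group life insurance premium: $121.13
(Employer's $311.95 toward employee stock purchase plan is not withheld from the employee.)
Total deductions = $168.43 + $32.54 + $101.38 + $3.59 + $17.96 + $27.83 + $38.50 + $121.13 = $511.36
Net pay = $1795.64 − $511.36 = $1284.28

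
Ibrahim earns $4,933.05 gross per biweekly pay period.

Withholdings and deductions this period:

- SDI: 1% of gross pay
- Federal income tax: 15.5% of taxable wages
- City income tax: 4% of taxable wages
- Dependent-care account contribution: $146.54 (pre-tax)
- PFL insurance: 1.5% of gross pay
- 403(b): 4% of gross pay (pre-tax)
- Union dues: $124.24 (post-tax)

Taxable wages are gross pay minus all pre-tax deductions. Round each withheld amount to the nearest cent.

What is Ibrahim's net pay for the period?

$3,446.73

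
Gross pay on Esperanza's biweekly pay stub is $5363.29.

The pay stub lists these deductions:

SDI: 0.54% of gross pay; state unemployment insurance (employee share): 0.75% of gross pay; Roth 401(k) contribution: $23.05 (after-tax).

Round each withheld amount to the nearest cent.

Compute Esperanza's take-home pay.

State unemployment insurance (employee share): $5363.29 × 0.0075 = $40.22
SDI: $5363.29 × 0.0054 = $28.96
Roth 401(k) contribution: $23.05
Total deductions = $40.22 + $28.96 + $23.05 = $92.23
Net pay = $5363.29 − $92.23 = $5271.06

$5271.06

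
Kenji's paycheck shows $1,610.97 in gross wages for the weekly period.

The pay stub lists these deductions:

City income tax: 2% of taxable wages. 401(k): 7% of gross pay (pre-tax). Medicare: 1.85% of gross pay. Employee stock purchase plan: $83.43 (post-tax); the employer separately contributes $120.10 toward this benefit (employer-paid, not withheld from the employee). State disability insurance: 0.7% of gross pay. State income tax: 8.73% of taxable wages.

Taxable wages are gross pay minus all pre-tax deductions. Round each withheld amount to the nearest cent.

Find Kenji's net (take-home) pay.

$1,212.94

401(k): $1,610.97 × 0.07 = $112.77
Taxable wages = $1,610.97 − $112.77 = $1,498.20
State income tax: $1,498.20 × 0.0873 = $130.79
City income tax: $1,498.20 × 0.02 = $29.96
State disability insurance: $1,610.97 × 0.007 = $11.28
Medicare: $1,610.97 × 0.0185 = $29.80
Employee stock purchase plan: $83.43
(Employer's $120.10 toward employee stock purchase plan is not withheld from the employee.)
Total deductions = $112.77 + $130.79 + $29.96 + $11.28 + $29.80 + $83.43 = $398.03
Net pay = $1,610.97 − $398.03 = $1,212.94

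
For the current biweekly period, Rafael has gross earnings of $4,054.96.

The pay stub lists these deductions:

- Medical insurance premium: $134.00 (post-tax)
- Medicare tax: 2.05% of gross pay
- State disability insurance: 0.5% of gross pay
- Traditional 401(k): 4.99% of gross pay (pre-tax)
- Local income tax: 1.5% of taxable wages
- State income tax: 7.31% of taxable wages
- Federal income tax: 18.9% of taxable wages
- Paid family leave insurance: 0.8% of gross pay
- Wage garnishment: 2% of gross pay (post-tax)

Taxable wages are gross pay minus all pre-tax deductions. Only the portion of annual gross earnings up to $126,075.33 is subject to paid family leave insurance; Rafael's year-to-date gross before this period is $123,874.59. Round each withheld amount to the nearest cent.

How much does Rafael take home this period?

Traditional 401(k): $4,054.96 × 0.0499 = $202.34
Taxable wages = $4,054.96 − $202.34 = $3,852.62
State income tax: $3,852.62 × 0.0731 = $281.63
Federal income tax: $3,852.62 × 0.189 = $728.15
Local income tax: $3,852.62 × 0.015 = $57.79
State disability insurance: $4,054.96 × 0.005 = $20.27
Medicare tax: $4,054.96 × 0.0205 = $83.13
Paid family leave insurance: only $126,075.33 − $123,874.59 = $2,200.74 of this check is subject → $2,200.74 × 0.008 = $17.61
Medical insurance premium: $134.00
Wage garnishment: $4,054.96 × 0.02 = $81.10
Total deductions = $202.34 + $281.63 + $728.15 + $57.79 + $20.27 + $83.13 + $17.61 + $134.00 + $81.10 = $1,606.02
Net pay = $4,054.96 − $1,606.02 = $2,448.94

$2,448.94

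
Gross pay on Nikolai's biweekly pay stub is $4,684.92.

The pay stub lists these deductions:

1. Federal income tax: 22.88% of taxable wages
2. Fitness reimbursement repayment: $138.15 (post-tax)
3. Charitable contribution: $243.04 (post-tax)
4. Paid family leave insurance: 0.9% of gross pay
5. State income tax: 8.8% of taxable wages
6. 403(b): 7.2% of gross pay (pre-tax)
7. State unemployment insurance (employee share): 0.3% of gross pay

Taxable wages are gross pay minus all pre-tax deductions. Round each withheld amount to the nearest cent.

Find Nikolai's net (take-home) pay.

$2,532.89

403(b): $4,684.92 × 0.072 = $337.31
Taxable wages = $4,684.92 − $337.31 = $4,347.61
State income tax: $4,347.61 × 0.088 = $382.59
Federal income tax: $4,347.61 × 0.2288 = $994.73
Paid family leave insurance: $4,684.92 × 0.009 = $42.16
State unemployment insurance (employee share): $4,684.92 × 0.003 = $14.05
Charitable contribution: $243.04
Fitness reimbursement repayment: $138.15
Total deductions = $337.31 + $382.59 + $994.73 + $42.16 + $14.05 + $243.04 + $138.15 = $2,152.03
Net pay = $4,684.92 − $2,152.03 = $2,532.89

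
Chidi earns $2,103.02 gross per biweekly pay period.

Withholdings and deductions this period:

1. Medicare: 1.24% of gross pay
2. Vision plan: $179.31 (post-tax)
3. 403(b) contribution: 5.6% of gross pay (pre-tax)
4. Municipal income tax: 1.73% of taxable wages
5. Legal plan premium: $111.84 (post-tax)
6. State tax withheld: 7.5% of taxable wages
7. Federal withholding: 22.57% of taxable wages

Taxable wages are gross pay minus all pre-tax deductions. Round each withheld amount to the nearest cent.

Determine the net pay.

403(b) contribution: $2,103.02 × 0.056 = $117.77
Taxable wages = $2,103.02 − $117.77 = $1,985.25
Municipal income tax: $1,985.25 × 0.0173 = $34.34
State tax withheld: $1,985.25 × 0.075 = $148.89
Federal withholding: $1,985.25 × 0.2257 = $448.07
Medicare: $2,103.02 × 0.0124 = $26.08
Legal plan premium: $111.84
Vision plan: $179.31
Total deductions = $117.77 + $34.34 + $148.89 + $448.07 + $26.08 + $111.84 + $179.31 = $1,066.30
Net pay = $2,103.02 − $1,066.30 = $1,036.72

$1,036.72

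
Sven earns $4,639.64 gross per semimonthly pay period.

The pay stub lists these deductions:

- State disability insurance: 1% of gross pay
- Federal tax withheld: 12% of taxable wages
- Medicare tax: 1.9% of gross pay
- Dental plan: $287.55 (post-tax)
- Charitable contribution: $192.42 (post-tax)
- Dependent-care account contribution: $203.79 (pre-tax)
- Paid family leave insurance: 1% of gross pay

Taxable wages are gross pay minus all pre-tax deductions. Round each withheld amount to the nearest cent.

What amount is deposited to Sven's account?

$3,242.63

Dependent-care account contribution: $203.79
Taxable wages = $4,639.64 − $203.79 = $4,435.85
Federal tax withheld: $4,435.85 × 0.12 = $532.30
State disability insurance: $4,639.64 × 0.01 = $46.40
Medicare tax: $4,639.64 × 0.019 = $88.15
Paid family leave insurance: $4,639.64 × 0.01 = $46.40
Dental plan: $287.55
Charitable contribution: $192.42
Total deductions = $203.79 + $532.30 + $46.40 + $88.15 + $46.40 + $287.55 + $192.42 = $1,397.01
Net pay = $4,639.64 − $1,397.01 = $3,242.63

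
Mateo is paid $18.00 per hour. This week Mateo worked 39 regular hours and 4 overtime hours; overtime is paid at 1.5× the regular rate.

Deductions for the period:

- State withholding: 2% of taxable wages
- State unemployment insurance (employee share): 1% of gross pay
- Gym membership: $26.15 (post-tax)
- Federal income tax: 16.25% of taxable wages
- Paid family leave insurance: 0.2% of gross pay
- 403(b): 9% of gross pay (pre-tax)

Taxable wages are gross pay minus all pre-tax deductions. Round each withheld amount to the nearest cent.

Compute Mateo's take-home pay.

$566.71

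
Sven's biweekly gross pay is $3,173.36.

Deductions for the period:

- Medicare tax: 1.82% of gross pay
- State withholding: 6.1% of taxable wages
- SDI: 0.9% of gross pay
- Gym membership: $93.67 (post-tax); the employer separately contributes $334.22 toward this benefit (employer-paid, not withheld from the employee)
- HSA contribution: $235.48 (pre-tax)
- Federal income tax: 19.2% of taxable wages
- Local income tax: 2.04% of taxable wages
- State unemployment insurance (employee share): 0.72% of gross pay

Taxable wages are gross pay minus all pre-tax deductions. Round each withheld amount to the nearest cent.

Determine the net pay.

HSA contribution: $235.48
Taxable wages = $3,173.36 − $235.48 = $2,937.88
Federal income tax: $2,937.88 × 0.192 = $564.07
State withholding: $2,937.88 × 0.061 = $179.21
Local income tax: $2,937.88 × 0.0204 = $59.93
Medicare tax: $3,173.36 × 0.0182 = $57.76
SDI: $3,173.36 × 0.009 = $28.56
State unemployment insurance (employee share): $3,173.36 × 0.0072 = $22.85
Gym membership: $93.67
(Employer's $334.22 toward gym membership is not withheld from the employee.)
Total deductions = $235.48 + $564.07 + $179.21 + $59.93 + $57.76 + $28.56 + $22.85 + $93.67 = $1,241.53
Net pay = $3,173.36 − $1,241.53 = $1,931.83

$1,931.83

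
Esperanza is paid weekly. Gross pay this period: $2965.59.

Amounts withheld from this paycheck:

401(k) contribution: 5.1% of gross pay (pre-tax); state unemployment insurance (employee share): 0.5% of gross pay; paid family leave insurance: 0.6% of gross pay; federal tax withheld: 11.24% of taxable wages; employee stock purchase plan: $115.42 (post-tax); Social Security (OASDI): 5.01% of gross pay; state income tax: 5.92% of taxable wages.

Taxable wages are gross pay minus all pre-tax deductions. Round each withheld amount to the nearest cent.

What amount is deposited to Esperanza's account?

$2034.78

401(k) contribution: $2965.59 × 0.051 = $151.25
Taxable wages = $2965.59 − $151.25 = $2814.34
Federal tax withheld: $2814.34 × 0.1124 = $316.33
State income tax: $2814.34 × 0.0592 = $166.61
Paid family leave insurance: $2965.59 × 0.006 = $17.79
Social Security (OASDI): $2965.59 × 0.0501 = $148.58
State unemployment insurance (employee share): $2965.59 × 0.005 = $14.83
Employee stock purchase plan: $115.42
Total deductions = $151.25 + $316.33 + $166.61 + $17.79 + $148.58 + $14.83 + $115.42 = $930.81
Net pay = $2965.59 − $930.81 = $2034.78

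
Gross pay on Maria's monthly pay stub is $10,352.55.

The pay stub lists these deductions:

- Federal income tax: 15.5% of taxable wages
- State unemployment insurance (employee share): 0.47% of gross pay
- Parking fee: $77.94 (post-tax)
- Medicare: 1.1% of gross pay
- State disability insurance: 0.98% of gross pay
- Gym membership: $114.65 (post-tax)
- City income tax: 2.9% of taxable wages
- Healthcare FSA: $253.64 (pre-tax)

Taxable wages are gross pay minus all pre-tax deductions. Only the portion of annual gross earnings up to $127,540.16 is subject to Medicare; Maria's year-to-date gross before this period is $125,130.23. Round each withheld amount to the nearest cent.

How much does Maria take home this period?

$7,871.50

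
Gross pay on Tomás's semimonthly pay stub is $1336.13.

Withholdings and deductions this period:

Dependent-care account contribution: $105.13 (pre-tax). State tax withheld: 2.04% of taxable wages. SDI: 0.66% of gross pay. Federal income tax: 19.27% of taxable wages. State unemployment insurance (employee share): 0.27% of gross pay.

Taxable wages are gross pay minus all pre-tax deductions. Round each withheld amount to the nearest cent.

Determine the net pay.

Dependent-care account contribution: $105.13
Taxable wages = $1336.13 − $105.13 = $1231.00
State tax withheld: $1231.00 × 0.0204 = $25.11
Federal income tax: $1231.00 × 0.1927 = $237.21
SDI: $1336.13 × 0.0066 = $8.82
State unemployment insurance (employee share): $1336.13 × 0.0027 = $3.61
Total deductions = $105.13 + $25.11 + $237.21 + $8.82 + $3.61 = $379.88
Net pay = $1336.13 − $379.88 = $956.25

$956.25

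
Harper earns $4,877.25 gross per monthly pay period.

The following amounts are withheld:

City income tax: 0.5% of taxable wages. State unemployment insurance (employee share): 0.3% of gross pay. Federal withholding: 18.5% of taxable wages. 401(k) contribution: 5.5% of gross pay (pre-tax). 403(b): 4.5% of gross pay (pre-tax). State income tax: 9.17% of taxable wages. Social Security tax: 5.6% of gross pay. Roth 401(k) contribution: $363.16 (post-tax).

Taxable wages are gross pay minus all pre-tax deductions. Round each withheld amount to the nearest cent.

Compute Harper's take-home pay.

401(k) contribution: $4,877.25 × 0.055 = $268.25
403(b): $4,877.25 × 0.045 = $219.48
Pre-tax total = $268.25 + $219.48 = $487.73
Taxable wages = $4,877.25 − $487.73 = $4,389.52
Federal withholding: $4,389.52 × 0.185 = $812.06
City income tax: $4,389.52 × 0.005 = $21.95
State income tax: $4,389.52 × 0.0917 = $402.52
Social Security tax: $4,877.25 × 0.056 = $273.13
State unemployment insurance (employee share): $4,877.25 × 0.003 = $14.63
Roth 401(k) contribution: $363.16
Total deductions = $268.25 + $219.48 + $812.06 + $21.95 + $402.52 + $273.13 + $14.63 + $363.16 = $2,375.18
Net pay = $4,877.25 − $2,375.18 = $2,502.07

$2,502.07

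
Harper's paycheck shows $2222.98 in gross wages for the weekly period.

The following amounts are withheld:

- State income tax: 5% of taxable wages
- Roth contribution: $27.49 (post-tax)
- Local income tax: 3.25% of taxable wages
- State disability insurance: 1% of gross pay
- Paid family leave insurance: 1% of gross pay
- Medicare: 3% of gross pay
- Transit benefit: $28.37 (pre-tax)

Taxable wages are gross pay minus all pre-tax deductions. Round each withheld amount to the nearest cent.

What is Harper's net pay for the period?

$1874.92

Transit benefit: $28.37
Taxable wages = $2222.98 − $28.37 = $2194.61
Local income tax: $2194.61 × 0.0325 = $71.32
State income tax: $2194.61 × 0.05 = $109.73
State disability insurance: $2222.98 × 0.01 = $22.23
Medicare: $2222.98 × 0.03 = $66.69
Paid family leave insurance: $2222.98 × 0.01 = $22.23
Roth contribution: $27.49
Total deductions = $28.37 + $71.32 + $109.73 + $22.23 + $66.69 + $22.23 + $27.49 = $348.06
Net pay = $2222.98 − $348.06 = $1874.92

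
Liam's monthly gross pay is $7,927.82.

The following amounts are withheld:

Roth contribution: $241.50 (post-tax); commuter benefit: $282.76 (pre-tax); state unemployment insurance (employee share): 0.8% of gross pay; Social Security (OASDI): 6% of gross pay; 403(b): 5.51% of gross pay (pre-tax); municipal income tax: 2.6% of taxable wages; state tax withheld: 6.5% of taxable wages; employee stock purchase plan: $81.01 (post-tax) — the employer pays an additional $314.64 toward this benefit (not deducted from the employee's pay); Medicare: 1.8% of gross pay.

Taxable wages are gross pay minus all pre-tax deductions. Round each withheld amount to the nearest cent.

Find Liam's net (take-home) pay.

$5,547.99

Commuter benefit: $282.76
403(b): $7,927.82 × 0.0551 = $436.82
Pre-tax total = $282.76 + $436.82 = $719.58
Taxable wages = $7,927.82 − $719.58 = $7,208.24
Municipal income tax: $7,208.24 × 0.026 = $187.41
State tax withheld: $7,208.24 × 0.065 = $468.54
Medicare: $7,927.82 × 0.018 = $142.70
State unemployment insurance (employee share): $7,927.82 × 0.008 = $63.42
Social Security (OASDI): $7,927.82 × 0.06 = $475.67
Roth contribution: $241.50
Employee stock purchase plan: $81.01
(Employer's $314.64 toward employee stock purchase plan is not withheld from the employee.)
Total deductions = $282.76 + $436.82 + $187.41 + $468.54 + $142.70 + $63.42 + $475.67 + $241.50 + $81.01 = $2,379.83
Net pay = $7,927.82 − $2,379.83 = $5,547.99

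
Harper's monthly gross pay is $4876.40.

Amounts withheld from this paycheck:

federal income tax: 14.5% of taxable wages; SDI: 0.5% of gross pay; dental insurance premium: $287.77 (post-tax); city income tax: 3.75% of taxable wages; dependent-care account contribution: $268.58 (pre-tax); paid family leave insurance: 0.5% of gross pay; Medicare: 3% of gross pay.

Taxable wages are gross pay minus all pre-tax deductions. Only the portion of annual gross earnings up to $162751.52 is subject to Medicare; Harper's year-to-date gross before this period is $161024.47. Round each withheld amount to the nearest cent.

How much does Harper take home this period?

$3378.56

Dependent-care account contribution: $268.58
Taxable wages = $4876.40 − $268.58 = $4607.82
City income tax: $4607.82 × 0.0375 = $172.79
Federal income tax: $4607.82 × 0.145 = $668.13
Medicare: only $162751.52 − $161024.47 = $1727.05 of this check is subject → $1727.05 × 0.03 = $51.81
SDI: $4876.40 × 0.005 = $24.38
Paid family leave insurance: $4876.40 × 0.005 = $24.38
Dental insurance premium: $287.77
Total deductions = $268.58 + $172.79 + $668.13 + $51.81 + $24.38 + $24.38 + $287.77 = $1497.84
Net pay = $4876.40 − $1497.84 = $3378.56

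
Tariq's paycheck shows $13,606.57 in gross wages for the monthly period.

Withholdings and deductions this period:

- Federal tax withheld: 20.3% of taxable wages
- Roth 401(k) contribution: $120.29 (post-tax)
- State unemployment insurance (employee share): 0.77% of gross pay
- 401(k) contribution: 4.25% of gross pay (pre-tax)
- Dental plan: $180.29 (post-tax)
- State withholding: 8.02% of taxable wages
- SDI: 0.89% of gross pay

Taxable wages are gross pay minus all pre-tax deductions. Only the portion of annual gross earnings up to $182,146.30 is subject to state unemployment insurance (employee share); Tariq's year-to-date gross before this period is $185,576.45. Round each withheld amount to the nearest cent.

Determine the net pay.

$8,917.00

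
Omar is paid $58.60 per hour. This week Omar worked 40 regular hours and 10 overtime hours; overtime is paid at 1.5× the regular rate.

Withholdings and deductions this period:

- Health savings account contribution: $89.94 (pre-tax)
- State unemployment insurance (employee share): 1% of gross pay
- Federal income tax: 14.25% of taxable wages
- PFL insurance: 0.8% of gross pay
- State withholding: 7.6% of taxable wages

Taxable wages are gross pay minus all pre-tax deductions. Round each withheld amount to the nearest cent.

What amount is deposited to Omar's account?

$2,390.48

Regular pay: 40 × $58.60 = $2,344.00
Overtime pay: 10 × $58.60 × 1.5 = $879.00
Gross pay = $2,344.00 + $879.00 = $3,223.00
Health savings account contribution: $89.94
Taxable wages = $3,223.00 − $89.94 = $3,133.06
Federal income tax: $3,133.06 × 0.1425 = $446.46
State withholding: $3,133.06 × 0.076 = $238.11
State unemployment insurance (employee share): $3,223.00 × 0.01 = $32.23
PFL insurance: $3,223.00 × 0.008 = $25.78
Total deductions = $89.94 + $446.46 + $238.11 + $32.23 + $25.78 = $832.52
Net pay = $3,223.00 − $832.52 = $2,390.48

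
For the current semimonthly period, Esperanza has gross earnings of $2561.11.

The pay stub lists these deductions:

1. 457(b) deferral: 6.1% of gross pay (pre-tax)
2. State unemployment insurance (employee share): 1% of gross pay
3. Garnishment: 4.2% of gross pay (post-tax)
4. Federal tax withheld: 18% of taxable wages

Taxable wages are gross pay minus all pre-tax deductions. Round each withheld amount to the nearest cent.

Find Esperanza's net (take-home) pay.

457(b) deferral: $2561.11 × 0.061 = $156.23
Taxable wages = $2561.11 − $156.23 = $2404.88
Federal tax withheld: $2404.88 × 0.18 = $432.88
State unemployment insurance (employee share): $2561.11 × 0.01 = $25.61
Garnishment: $2561.11 × 0.042 = $107.57
Total deductions = $156.23 + $432.88 + $25.61 + $107.57 = $722.29
Net pay = $2561.11 − $722.29 = $1838.82

$1838.82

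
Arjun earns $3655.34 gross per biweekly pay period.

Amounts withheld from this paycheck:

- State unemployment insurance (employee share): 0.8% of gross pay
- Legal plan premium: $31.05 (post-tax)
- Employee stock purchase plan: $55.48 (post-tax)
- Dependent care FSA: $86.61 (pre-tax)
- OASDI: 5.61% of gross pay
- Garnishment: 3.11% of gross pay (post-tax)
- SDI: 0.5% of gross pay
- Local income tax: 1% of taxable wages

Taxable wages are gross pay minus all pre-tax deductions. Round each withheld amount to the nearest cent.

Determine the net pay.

Dependent care FSA: $86.61
Taxable wages = $3655.34 − $86.61 = $3568.73
Local income tax: $3568.73 × 0.01 = $35.69
SDI: $3655.34 × 0.005 = $18.28
State unemployment insurance (employee share): $3655.34 × 0.008 = $29.24
OASDI: $3655.34 × 0.0561 = $205.06
Garnishment: $3655.34 × 0.0311 = $113.68
Legal plan premium: $31.05
Employee stock purchase plan: $55.48
Total deductions = $86.61 + $35.69 + $18.28 + $29.24 + $205.06 + $113.68 + $31.05 + $55.48 = $575.09
Net pay = $3655.34 − $575.09 = $3080.25

$3080.25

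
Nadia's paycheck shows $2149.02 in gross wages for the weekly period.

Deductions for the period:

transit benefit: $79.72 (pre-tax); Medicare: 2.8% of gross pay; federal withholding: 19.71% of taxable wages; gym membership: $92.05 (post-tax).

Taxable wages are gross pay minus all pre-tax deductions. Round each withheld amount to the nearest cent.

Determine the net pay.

Transit benefit: $79.72
Taxable wages = $2149.02 − $79.72 = $2069.30
Federal withholding: $2069.30 × 0.1971 = $407.86
Medicare: $2149.02 × 0.028 = $60.17
Gym membership: $92.05
Total deductions = $79.72 + $407.86 + $60.17 + $92.05 = $639.80
Net pay = $2149.02 − $639.80 = $1509.22

$1509.22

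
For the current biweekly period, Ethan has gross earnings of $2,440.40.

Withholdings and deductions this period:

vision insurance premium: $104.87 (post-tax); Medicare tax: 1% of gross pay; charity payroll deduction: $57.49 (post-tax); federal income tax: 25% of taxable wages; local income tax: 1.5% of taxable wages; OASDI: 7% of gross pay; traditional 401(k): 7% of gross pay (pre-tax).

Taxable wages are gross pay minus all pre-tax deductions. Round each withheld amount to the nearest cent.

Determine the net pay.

$1,310.55

Traditional 401(k): $2,440.40 × 0.07 = $170.83
Taxable wages = $2,440.40 − $170.83 = $2,269.57
Local income tax: $2,269.57 × 0.015 = $34.04
Federal income tax: $2,269.57 × 0.25 = $567.39
OASDI: $2,440.40 × 0.07 = $170.83
Medicare tax: $2,440.40 × 0.01 = $24.40
Vision insurance premium: $104.87
Charity payroll deduction: $57.49
Total deductions = $170.83 + $34.04 + $567.39 + $170.83 + $24.40 + $104.87 + $57.49 = $1,129.85
Net pay = $2,440.40 − $1,129.85 = $1,310.55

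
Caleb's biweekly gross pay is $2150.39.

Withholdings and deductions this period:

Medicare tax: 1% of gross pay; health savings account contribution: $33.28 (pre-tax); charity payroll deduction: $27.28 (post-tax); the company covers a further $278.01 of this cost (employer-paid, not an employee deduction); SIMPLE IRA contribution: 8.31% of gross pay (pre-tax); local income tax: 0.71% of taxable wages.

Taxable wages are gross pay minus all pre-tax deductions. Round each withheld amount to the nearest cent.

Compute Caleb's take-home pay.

Health savings account contribution: $33.28
SIMPLE IRA contribution: $2150.39 × 0.0831 = $178.70
Pre-tax total = $33.28 + $178.70 = $211.98
Taxable wages = $2150.39 − $211.98 = $1938.41
Local income tax: $1938.41 × 0.0071 = $13.76
Medicare tax: $2150.39 × 0.01 = $21.50
Charity payroll deduction: $27.28
(Employer's $278.01 toward charity payroll deduction is not withheld from the employee.)
Total deductions = $33.28 + $178.70 + $13.76 + $21.50 + $27.28 = $274.52
Net pay = $2150.39 − $274.52 = $1875.87

$1875.87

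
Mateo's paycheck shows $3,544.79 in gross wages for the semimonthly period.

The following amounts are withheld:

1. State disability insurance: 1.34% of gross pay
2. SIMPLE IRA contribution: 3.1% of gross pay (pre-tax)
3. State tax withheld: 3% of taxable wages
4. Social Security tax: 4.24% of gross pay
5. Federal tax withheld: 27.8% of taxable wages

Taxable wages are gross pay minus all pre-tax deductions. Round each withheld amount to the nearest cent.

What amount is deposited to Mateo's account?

$2,179.15

SIMPLE IRA contribution: $3,544.79 × 0.031 = $109.89
Taxable wages = $3,544.79 − $109.89 = $3,434.90
State tax withheld: $3,434.90 × 0.03 = $103.05
Federal tax withheld: $3,434.90 × 0.278 = $954.90
State disability insurance: $3,544.79 × 0.0134 = $47.50
Social Security tax: $3,544.79 × 0.0424 = $150.30
Total deductions = $109.89 + $103.05 + $954.90 + $47.50 + $150.30 = $1,365.64
Net pay = $3,544.79 − $1,365.64 = $2,179.15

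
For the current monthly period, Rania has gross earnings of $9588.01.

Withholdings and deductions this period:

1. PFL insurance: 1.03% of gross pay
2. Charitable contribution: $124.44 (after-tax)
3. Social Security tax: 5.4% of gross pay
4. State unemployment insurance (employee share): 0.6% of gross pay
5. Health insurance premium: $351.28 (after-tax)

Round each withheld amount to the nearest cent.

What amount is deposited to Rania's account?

$8438.25

Social Security tax: $9588.01 × 0.054 = $517.75
State unemployment insurance (employee share): $9588.01 × 0.006 = $57.53
PFL insurance: $9588.01 × 0.0103 = $98.76
Charitable contribution: $124.44
Health insurance premium: $351.28
Total deductions = $517.75 + $57.53 + $98.76 + $124.44 + $351.28 = $1149.76
Net pay = $9588.01 − $1149.76 = $8438.25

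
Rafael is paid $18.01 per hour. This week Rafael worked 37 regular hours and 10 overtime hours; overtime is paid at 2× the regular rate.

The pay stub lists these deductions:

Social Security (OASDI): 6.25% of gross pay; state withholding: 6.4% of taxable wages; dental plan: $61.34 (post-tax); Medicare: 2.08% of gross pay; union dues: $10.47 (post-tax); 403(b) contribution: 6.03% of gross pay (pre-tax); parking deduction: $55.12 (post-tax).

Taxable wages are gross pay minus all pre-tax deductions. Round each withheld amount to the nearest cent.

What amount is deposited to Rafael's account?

Regular pay: 37 × $18.01 = $666.37
Overtime pay: 10 × $18.01 × 2 = $360.20
Gross pay = $666.37 + $360.20 = $1,026.57
403(b) contribution: $1,026.57 × 0.0603 = $61.90
Taxable wages = $1,026.57 − $61.90 = $964.67
State withholding: $964.67 × 0.064 = $61.74
Social Security (OASDI): $1,026.57 × 0.0625 = $64.16
Medicare: $1,026.57 × 0.0208 = $21.35
Dental plan: $61.34
Parking deduction: $55.12
Union dues: $10.47
Total deductions = $61.90 + $61.74 + $64.16 + $21.35 + $61.34 + $55.12 + $10.47 = $336.08
Net pay = $1,026.57 − $336.08 = $690.49

$690.49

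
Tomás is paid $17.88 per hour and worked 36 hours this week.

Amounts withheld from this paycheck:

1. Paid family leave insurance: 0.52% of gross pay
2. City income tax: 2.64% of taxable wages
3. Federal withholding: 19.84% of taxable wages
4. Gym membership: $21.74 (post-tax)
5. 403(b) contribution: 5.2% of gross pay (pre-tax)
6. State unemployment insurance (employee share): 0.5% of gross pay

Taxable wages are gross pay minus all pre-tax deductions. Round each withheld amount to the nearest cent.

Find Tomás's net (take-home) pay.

$444.72

Gross pay: 36 × $17.88 = $643.68
403(b) contribution: $643.68 × 0.052 = $33.47
Taxable wages = $643.68 − $33.47 = $610.21
Federal withholding: $610.21 × 0.1984 = $121.07
City income tax: $610.21 × 0.0264 = $16.11
Paid family leave insurance: $643.68 × 0.0052 = $3.35
State unemployment insurance (employee share): $643.68 × 0.005 = $3.22
Gym membership: $21.74
Total deductions = $33.47 + $121.07 + $16.11 + $3.35 + $3.22 + $21.74 = $198.96
Net pay = $643.68 − $198.96 = $444.72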